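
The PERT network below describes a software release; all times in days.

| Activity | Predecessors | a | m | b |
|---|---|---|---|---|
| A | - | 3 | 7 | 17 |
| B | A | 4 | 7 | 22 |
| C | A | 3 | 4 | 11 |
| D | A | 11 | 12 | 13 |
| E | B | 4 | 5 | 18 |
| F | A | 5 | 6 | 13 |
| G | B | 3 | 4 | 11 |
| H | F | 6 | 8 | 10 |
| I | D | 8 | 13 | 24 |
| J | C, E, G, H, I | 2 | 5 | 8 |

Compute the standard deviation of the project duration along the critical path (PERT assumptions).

te_A = (3 + 4·7 + 17)/6 = 48/6 = 8; σ²_A = ((17−3)/6)² = 5.444
te_B = (4 + 4·7 + 22)/6 = 54/6 = 9; σ²_B = ((22−4)/6)² = 9.000
te_C = (3 + 4·4 + 11)/6 = 30/6 = 5; σ²_C = ((11−3)/6)² = 1.778
te_D = (11 + 4·12 + 13)/6 = 72/6 = 12; σ²_D = ((13−11)/6)² = 0.111
te_E = (4 + 4·5 + 18)/6 = 42/6 = 7; σ²_E = ((18−4)/6)² = 5.444
te_F = (5 + 4·6 + 13)/6 = 42/6 = 7; σ²_F = ((13−5)/6)² = 1.778
te_G = (3 + 4·4 + 11)/6 = 30/6 = 5; σ²_G = ((11−3)/6)² = 1.778
te_H = (6 + 4·8 + 10)/6 = 48/6 = 8; σ²_H = ((10−6)/6)² = 0.444
te_I = (8 + 4·13 + 24)/6 = 84/6 = 14; σ²_I = ((24−8)/6)² = 7.111
te_J = (2 + 4·5 + 8)/6 = 30/6 = 5; σ²_J = ((8−2)/6)² = 1.000

Forward pass:
ES_A = 0; EF_A = 8
ES_B = 8; EF_B = 8+9 = 17
ES_C = 8; EF_C = 8+5 = 13
ES_D = 8; EF_D = 8+12 = 20
ES_E = 17; EF_E = 17+7 = 24
ES_F = 8; EF_F = 8+7 = 15
ES_G = 17; EF_G = 17+5 = 22
ES_H = 15; EF_H = 15+8 = 23
ES_I = 20; EF_I = 20+14 = 34
ES_J = max(EF_C=13, EF_E=24, EF_G=22, EF_H=23, EF_I=34) = 34; EF_J = 34+5 = 39
Expected project duration μ = 39 days. Critical path: A → D → I → J.

Variance along critical path = 5.444 + 0.111 + 7.111 + 1.000 = 13.667
σ = √13.667 = 3.697 days

3.70 days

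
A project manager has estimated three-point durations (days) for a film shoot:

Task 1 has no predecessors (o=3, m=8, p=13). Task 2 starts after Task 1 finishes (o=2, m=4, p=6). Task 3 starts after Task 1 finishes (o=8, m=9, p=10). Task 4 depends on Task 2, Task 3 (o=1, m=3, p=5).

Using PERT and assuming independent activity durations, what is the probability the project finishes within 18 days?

0.137

te_Task 1 = (3 + 4·8 + 13)/6 = 48/6 = 8; σ²_Task 1 = ((13−3)/6)² = 2.778
te_Task 2 = (2 + 4·4 + 6)/6 = 24/6 = 4; σ²_Task 2 = ((6−2)/6)² = 0.444
te_Task 3 = (8 + 4·9 + 10)/6 = 54/6 = 9; σ²_Task 3 = ((10−8)/6)² = 0.111
te_Task 4 = (1 + 4·3 + 5)/6 = 18/6 = 3; σ²_Task 4 = ((5−1)/6)² = 0.444

Forward pass:
ES_Task 1 = 0; EF_Task 1 = 8
ES_Task 2 = 8; EF_Task 2 = 8+4 = 12
ES_Task 3 = 8; EF_Task 3 = 8+9 = 17
ES_Task 4 = max(EF_Task 2=12, EF_Task 3=17) = 17; EF_Task 4 = 17+3 = 20
Expected project duration μ = 20 days. Critical path: Task 1 → Task 3 → Task 4.

Variance along critical path = 2.778 + 0.111 + 0.444 = 3.333; σ = √3.333 = 1.826 days.
Z = (18 − 20) / 1.826 = -1.095
P(T ≤ 18) = Φ(-1.095) ≈ 0.137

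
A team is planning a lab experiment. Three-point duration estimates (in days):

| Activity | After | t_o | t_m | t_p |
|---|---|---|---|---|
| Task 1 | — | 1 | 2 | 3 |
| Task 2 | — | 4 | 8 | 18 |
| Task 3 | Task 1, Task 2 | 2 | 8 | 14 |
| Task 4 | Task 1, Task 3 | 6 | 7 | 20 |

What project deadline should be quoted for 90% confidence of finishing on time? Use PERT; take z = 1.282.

30.9 days

te_Task 1 = (1 + 4·2 + 3)/6 = 12/6 = 2; σ²_Task 1 = ((3−1)/6)² = 0.111
te_Task 2 = (4 + 4·8 + 18)/6 = 54/6 = 9; σ²_Task 2 = ((18−4)/6)² = 5.444
te_Task 3 = (2 + 4·8 + 14)/6 = 48/6 = 8; σ²_Task 3 = ((14−2)/6)² = 4.000
te_Task 4 = (6 + 4·7 + 20)/6 = 54/6 = 9; σ²_Task 4 = ((20−6)/6)² = 5.444

Forward pass:
ES_Task 1 = 0; EF_Task 1 = 2
ES_Task 2 = 0; EF_Task 2 = 9
ES_Task 3 = max(EF_Task 1=2, EF_Task 2=9) = 9; EF_Task 3 = 9+8 = 17
ES_Task 4 = max(EF_Task 1=2, EF_Task 3=17) = 17; EF_Task 4 = 17+9 = 26
Expected project duration μ = 26 days. Critical path: Task 2 → Task 3 → Task 4.

Variance along critical path = 5.444 + 4.000 + 5.444 = 14.889; σ = 3.859 days.
D = μ + z·σ = 26 + 1.282·3.859 = 30.9 days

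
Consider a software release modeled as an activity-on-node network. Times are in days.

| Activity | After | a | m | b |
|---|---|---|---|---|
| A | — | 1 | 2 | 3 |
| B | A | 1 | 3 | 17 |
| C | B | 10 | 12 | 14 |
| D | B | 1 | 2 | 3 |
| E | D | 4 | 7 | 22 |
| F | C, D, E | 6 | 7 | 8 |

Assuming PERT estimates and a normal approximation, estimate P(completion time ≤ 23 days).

te_A = (1 + 4·2 + 3)/6 = 12/6 = 2; σ²_A = ((3−1)/6)² = 0.111
te_B = (1 + 4·3 + 17)/6 = 30/6 = 5; σ²_B = ((17−1)/6)² = 7.111
te_C = (10 + 4·12 + 14)/6 = 72/6 = 12; σ²_C = ((14−10)/6)² = 0.444
te_D = (1 + 4·2 + 3)/6 = 12/6 = 2; σ²_D = ((3−1)/6)² = 0.111
te_E = (4 + 4·7 + 22)/6 = 54/6 = 9; σ²_E = ((22−4)/6)² = 9.000
te_F = (6 + 4·7 + 8)/6 = 42/6 = 7; σ²_F = ((8−6)/6)² = 0.111

Forward pass:
ES_A = 0; EF_A = 2
ES_B = 2; EF_B = 2+5 = 7
ES_C = 7; EF_C = 7+12 = 19
ES_D = 7; EF_D = 7+2 = 9
ES_E = 9; EF_E = 9+9 = 18
ES_F = max(EF_C=19, EF_D=9, EF_E=18) = 19; EF_F = 19+7 = 26
Expected project duration μ = 26 days. Critical path: A → B → C → F.

Variance along critical path = 0.111 + 7.111 + 0.444 + 0.111 = 7.778; σ = √7.778 = 2.789 days.
Z = (23 − 26) / 2.789 = -1.076
P(T ≤ 23) = Φ(-1.076) ≈ 0.141

0.141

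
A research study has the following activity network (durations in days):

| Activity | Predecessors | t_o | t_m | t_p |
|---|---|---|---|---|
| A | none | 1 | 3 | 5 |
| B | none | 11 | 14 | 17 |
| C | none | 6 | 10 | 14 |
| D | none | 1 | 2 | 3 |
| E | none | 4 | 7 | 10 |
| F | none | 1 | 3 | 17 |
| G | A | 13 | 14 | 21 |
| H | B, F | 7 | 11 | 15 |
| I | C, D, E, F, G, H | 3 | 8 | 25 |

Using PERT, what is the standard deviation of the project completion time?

4.03 days

te_A = (1 + 4·3 + 5)/6 = 18/6 = 3; σ²_A = ((5−1)/6)² = 0.444
te_B = (11 + 4·14 + 17)/6 = 84/6 = 14; σ²_B = ((17−11)/6)² = 1.000
te_C = (6 + 4·10 + 14)/6 = 60/6 = 10; σ²_C = ((14−6)/6)² = 1.778
te_D = (1 + 4·2 + 3)/6 = 12/6 = 2; σ²_D = ((3−1)/6)² = 0.111
te_E = (4 + 4·7 + 10)/6 = 42/6 = 7; σ²_E = ((10−4)/6)² = 1.000
te_F = (1 + 4·3 + 17)/6 = 30/6 = 5; σ²_F = ((17−1)/6)² = 7.111
te_G = (13 + 4·14 + 21)/6 = 90/6 = 15; σ²_G = ((21−13)/6)² = 1.778
te_H = (7 + 4·11 + 15)/6 = 66/6 = 11; σ²_H = ((15−7)/6)² = 1.778
te_I = (3 + 4·8 + 25)/6 = 60/6 = 10; σ²_I = ((25−3)/6)² = 13.444

Forward pass:
ES_A = 0; EF_A = 3
ES_B = 0; EF_B = 14
ES_C = 0; EF_C = 10
ES_D = 0; EF_D = 2
ES_E = 0; EF_E = 7
ES_F = 0; EF_F = 5
ES_G = 3; EF_G = 3+15 = 18
ES_H = max(EF_B=14, EF_F=5) = 14; EF_H = 14+11 = 25
ES_I = max(EF_C=10, EF_D=2, EF_E=7, EF_F=5, EF_G=18, EF_H=25) = 25; EF_I = 25+10 = 35
Expected project duration μ = 35 days. Critical path: B → H → I.

Variance along critical path = 1.000 + 1.778 + 13.444 = 16.222
σ = √16.222 = 4.028 days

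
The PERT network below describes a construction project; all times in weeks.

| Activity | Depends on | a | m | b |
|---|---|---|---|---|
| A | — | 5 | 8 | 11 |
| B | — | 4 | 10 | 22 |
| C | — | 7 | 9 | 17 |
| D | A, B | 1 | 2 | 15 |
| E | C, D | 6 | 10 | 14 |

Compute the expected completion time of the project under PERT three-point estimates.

25 weeks

te_A = (5 + 4·8 + 11)/6 = 48/6 = 8
te_B = (4 + 4·10 + 22)/6 = 66/6 = 11
te_C = (7 + 4·9 + 17)/6 = 60/6 = 10
te_D = (1 + 4·2 + 15)/6 = 24/6 = 4
te_E = (6 + 4·10 + 14)/6 = 60/6 = 10

Forward pass:
ES_A = 0; EF_A = 8
ES_B = 0; EF_B = 11
ES_C = 0; EF_C = 10
ES_D = max(EF_A=8, EF_B=11) = 11; EF_D = 11+4 = 15
ES_E = max(EF_C=10, EF_D=15) = 15; EF_E = 15+10 = 25
Expected project duration μ = 25 weeks. Critical path: B → D → E.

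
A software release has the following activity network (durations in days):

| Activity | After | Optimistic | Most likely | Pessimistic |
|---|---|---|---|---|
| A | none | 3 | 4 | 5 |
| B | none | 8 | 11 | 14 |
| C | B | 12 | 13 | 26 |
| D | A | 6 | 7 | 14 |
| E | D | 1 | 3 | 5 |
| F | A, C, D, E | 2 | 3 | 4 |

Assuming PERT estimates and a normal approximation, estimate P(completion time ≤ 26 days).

0.121

te_A = (3 + 4·4 + 5)/6 = 24/6 = 4; σ²_A = ((5−3)/6)² = 0.111
te_B = (8 + 4·11 + 14)/6 = 66/6 = 11; σ²_B = ((14−8)/6)² = 1.000
te_C = (12 + 4·13 + 26)/6 = 90/6 = 15; σ²_C = ((26−12)/6)² = 5.444
te_D = (6 + 4·7 + 14)/6 = 48/6 = 8; σ²_D = ((14−6)/6)² = 1.778
te_E = (1 + 4·3 + 5)/6 = 18/6 = 3; σ²_E = ((5−1)/6)² = 0.444
te_F = (2 + 4·3 + 4)/6 = 18/6 = 3; σ²_F = ((4−2)/6)² = 0.111

Forward pass:
ES_A = 0; EF_A = 4
ES_B = 0; EF_B = 11
ES_C = 11; EF_C = 11+15 = 26
ES_D = 4; EF_D = 4+8 = 12
ES_E = 12; EF_E = 12+3 = 15
ES_F = max(EF_A=4, EF_C=26, EF_D=12, EF_E=15) = 26; EF_F = 26+3 = 29
Expected project duration μ = 29 days. Critical path: B → C → F.

Variance along critical path = 1.000 + 5.444 + 0.111 = 6.556; σ = √6.556 = 2.560 days.
Z = (26 − 29) / 2.560 = -1.172
P(T ≤ 26) = Φ(-1.172) ≈ 0.121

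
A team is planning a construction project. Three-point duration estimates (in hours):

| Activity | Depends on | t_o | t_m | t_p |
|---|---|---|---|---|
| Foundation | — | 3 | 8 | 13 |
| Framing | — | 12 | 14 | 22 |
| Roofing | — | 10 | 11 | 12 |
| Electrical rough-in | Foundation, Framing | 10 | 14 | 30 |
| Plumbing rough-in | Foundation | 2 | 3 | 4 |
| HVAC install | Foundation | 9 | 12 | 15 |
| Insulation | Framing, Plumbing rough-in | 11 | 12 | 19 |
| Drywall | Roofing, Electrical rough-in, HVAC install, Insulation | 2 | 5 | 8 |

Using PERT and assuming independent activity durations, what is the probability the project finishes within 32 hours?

0.150

te_Foundation = (3 + 4·8 + 13)/6 = 48/6 = 8; σ²_Foundation = ((13−3)/6)² = 2.778
te_Framing = (12 + 4·14 + 22)/6 = 90/6 = 15; σ²_Framing = ((22−12)/6)² = 2.778
te_Roofing = (10 + 4·11 + 12)/6 = 66/6 = 11; σ²_Roofing = ((12−10)/6)² = 0.111
te_Electrical rough-in = (10 + 4·14 + 30)/6 = 96/6 = 16; σ²_Electrical rough-in = ((30−10)/6)² = 11.111
te_Plumbing rough-in = (2 + 4·3 + 4)/6 = 18/6 = 3; σ²_Plumbing rough-in = ((4−2)/6)² = 0.111
te_HVAC install = (9 + 4·12 + 15)/6 = 72/6 = 12; σ²_HVAC install = ((15−9)/6)² = 1.000
te_Insulation = (11 + 4·12 + 19)/6 = 78/6 = 13; σ²_Insulation = ((19−11)/6)² = 1.778
te_Drywall = (2 + 4·5 + 8)/6 = 30/6 = 5; σ²_Drywall = ((8−2)/6)² = 1.000

Forward pass:
ES_Foundation = 0; EF_Foundation = 8
ES_Framing = 0; EF_Framing = 15
ES_Roofing = 0; EF_Roofing = 11
ES_Electrical rough-in = max(EF_Foundation=8, EF_Framing=15) = 15; EF_Electrical rough-in = 15+16 = 31
ES_Plumbing rough-in = 8; EF_Plumbing rough-in = 8+3 = 11
ES_HVAC install = 8; EF_HVAC install = 8+12 = 20
ES_Insulation = max(EF_Framing=15, EF_Plumbing rough-in=11) = 15; EF_Insulation = 15+13 = 28
ES_Drywall = max(EF_Roofing=11, EF_Electrical rough-in=31, EF_HVAC install=20, EF_Insulation=28) = 31; EF_Drywall = 31+5 = 36
Expected project duration μ = 36 hours. Critical path: Framing → Electrical rough-in → Drywall.

Variance along critical path = 2.778 + 11.111 + 1.000 = 14.889; σ = √14.889 = 3.859 hours.
Z = (32 − 36) / 3.859 = -1.037
P(T ≤ 32) = Φ(-1.037) ≈ 0.150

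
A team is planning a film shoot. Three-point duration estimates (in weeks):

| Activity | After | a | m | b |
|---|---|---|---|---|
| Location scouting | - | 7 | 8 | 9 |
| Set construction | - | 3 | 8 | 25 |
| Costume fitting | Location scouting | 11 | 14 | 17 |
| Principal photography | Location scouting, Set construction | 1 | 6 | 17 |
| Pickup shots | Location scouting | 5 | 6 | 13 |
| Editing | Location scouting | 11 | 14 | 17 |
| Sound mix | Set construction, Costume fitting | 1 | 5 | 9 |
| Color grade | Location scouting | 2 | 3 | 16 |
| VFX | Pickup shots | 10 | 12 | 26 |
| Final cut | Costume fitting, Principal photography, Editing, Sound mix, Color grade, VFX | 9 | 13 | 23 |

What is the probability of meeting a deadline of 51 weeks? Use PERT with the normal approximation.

0.982

te_Location scouting = (7 + 4·8 + 9)/6 = 48/6 = 8; σ²_Location scouting = ((9−7)/6)² = 0.111
te_Set construction = (3 + 4·8 + 25)/6 = 60/6 = 10; σ²_Set construction = ((25−3)/6)² = 13.444
te_Costume fitting = (11 + 4·14 + 17)/6 = 84/6 = 14; σ²_Costume fitting = ((17−11)/6)² = 1.000
te_Principal photography = (1 + 4·6 + 17)/6 = 42/6 = 7; σ²_Principal photography = ((17−1)/6)² = 7.111
te_Pickup shots = (5 + 4·6 + 13)/6 = 42/6 = 7; σ²_Pickup shots = ((13−5)/6)² = 1.778
te_Editing = (11 + 4·14 + 17)/6 = 84/6 = 14; σ²_Editing = ((17−11)/6)² = 1.000
te_Sound mix = (1 + 4·5 + 9)/6 = 30/6 = 5; σ²_Sound mix = ((9−1)/6)² = 1.778
te_Color grade = (2 + 4·3 + 16)/6 = 30/6 = 5; σ²_Color grade = ((16−2)/6)² = 5.444
te_VFX = (10 + 4·12 + 26)/6 = 84/6 = 14; σ²_VFX = ((26−10)/6)² = 7.111
te_Final cut = (9 + 4·13 + 23)/6 = 84/6 = 14; σ²_Final cut = ((23−9)/6)² = 5.444

Forward pass:
ES_Location scouting = 0; EF_Location scouting = 8
ES_Set construction = 0; EF_Set construction = 10
ES_Costume fitting = 8; EF_Costume fitting = 8+14 = 22
ES_Principal photography = max(EF_Location scouting=8, EF_Set construction=10) = 10; EF_Principal photography = 10+7 = 17
ES_Pickup shots = 8; EF_Pickup shots = 8+7 = 15
ES_Editing = 8; EF_Editing = 8+14 = 22
ES_Sound mix = max(EF_Set construction=10, EF_Costume fitting=22) = 22; EF_Sound mix = 22+5 = 27
ES_Color grade = 8; EF_Color grade = 8+5 = 13
ES_VFX = 15; EF_VFX = 15+14 = 29
ES_Final cut = max(EF_Costume fitting=22, EF_Principal photography=17, EF_Editing=22, EF_Sound mix=27, EF_Color grade=13, EF_VFX=29) = 29; EF_Final cut = 29+14 = 43
Expected project duration μ = 43 weeks. Critical path: Location scouting → Pickup shots → VFX → Final cut.

Variance along critical path = 0.111 + 1.778 + 7.111 + 5.444 = 14.444; σ = √14.444 = 3.801 weeks.
Z = (51 − 43) / 3.801 = 2.105
P(T ≤ 51) = Φ(2.105) ≈ 0.982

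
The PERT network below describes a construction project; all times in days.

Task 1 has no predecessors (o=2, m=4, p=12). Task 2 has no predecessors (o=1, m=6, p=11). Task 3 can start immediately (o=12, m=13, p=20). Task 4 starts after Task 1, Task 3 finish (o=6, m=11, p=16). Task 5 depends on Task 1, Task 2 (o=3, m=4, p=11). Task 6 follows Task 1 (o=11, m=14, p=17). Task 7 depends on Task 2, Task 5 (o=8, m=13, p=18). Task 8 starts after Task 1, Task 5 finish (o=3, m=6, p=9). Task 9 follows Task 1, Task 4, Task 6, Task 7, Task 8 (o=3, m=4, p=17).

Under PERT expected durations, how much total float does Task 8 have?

te_Task 1 = (2 + 4·4 + 12)/6 = 30/6 = 5
te_Task 2 = (1 + 4·6 + 11)/6 = 36/6 = 6
te_Task 3 = (12 + 4·13 + 20)/6 = 84/6 = 14
te_Task 4 = (6 + 4·11 + 16)/6 = 66/6 = 11
te_Task 5 = (3 + 4·4 + 11)/6 = 30/6 = 5
te_Task 6 = (11 + 4·14 + 17)/6 = 84/6 = 14
te_Task 7 = (8 + 4·13 + 18)/6 = 78/6 = 13
te_Task 8 = (3 + 4·6 + 9)/6 = 36/6 = 6
te_Task 9 = (3 + 4·4 + 17)/6 = 36/6 = 6

Forward pass:
ES_Task 1 = 0; EF_Task 1 = 5
ES_Task 2 = 0; EF_Task 2 = 6
ES_Task 3 = 0; EF_Task 3 = 14
ES_Task 4 = max(EF_Task 1=5, EF_Task 3=14) = 14; EF_Task 4 = 14+11 = 25
ES_Task 5 = max(EF_Task 1=5, EF_Task 2=6) = 6; EF_Task 5 = 6+5 = 11
ES_Task 6 = 5; EF_Task 6 = 5+14 = 19
ES_Task 7 = max(EF_Task 2=6, EF_Task 5=11) = 11; EF_Task 7 = 11+13 = 24
ES_Task 8 = max(EF_Task 1=5, EF_Task 5=11) = 11; EF_Task 8 = 11+6 = 17
ES_Task 9 = max(EF_Task 1=5, EF_Task 4=25, EF_Task 6=19, EF_Task 7=24, EF_Task 8=17) = 25; EF_Task 9 = 25+6 = 31
Expected project duration μ = 31 days. Critical path: Task 3 → Task 4 → Task 9.

Backward pass:
LF_Task 9 = 31; LS_Task 9 = 31−6 = 25
LF_Task 8 = LS_Task 9 = 25; LS_Task 8 = 25−6 = 19
LF_Task 7 = LS_Task 9 = 25; LS_Task 7 = 25−13 = 12
LF_Task 6 = LS_Task 9 = 25; LS_Task 6 = 25−14 = 11
LF_Task 5 = min(LS_Task 7=12, LS_Task 8=19) = 12; LS_Task 5 = 12−5 = 7
LF_Task 4 = LS_Task 9 = 25; LS_Task 4 = 25−11 = 14
LF_Task 3 = LS_Task 4 = 14; LS_Task 3 = 14−14 = 0
LF_Task 2 = min(LS_Task 5=7, LS_Task 7=12) = 7; LS_Task 2 = 7−6 = 1
LF_Task 1 = min(LS_Task 4=14, LS_Task 5=7, LS_Task 6=11, LS_Task 8=19, LS_Task 9=25) = 7; LS_Task 1 = 7−5 = 2
Slack_Task 8 = LS_Task 8 − ES_Task 8 = 19 − 11 = 8

8 days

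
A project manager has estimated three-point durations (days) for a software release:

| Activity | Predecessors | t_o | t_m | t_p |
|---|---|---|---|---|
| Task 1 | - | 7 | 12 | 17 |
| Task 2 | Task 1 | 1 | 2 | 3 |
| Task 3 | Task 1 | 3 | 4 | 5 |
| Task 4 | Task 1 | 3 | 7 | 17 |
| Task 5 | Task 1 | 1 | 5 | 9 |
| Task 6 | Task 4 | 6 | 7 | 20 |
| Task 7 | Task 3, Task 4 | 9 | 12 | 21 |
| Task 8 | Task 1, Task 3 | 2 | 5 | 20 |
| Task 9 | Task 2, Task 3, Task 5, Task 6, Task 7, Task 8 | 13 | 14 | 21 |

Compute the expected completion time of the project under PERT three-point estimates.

te_Task 1 = (7 + 4·12 + 17)/6 = 72/6 = 12
te_Task 2 = (1 + 4·2 + 3)/6 = 12/6 = 2
te_Task 3 = (3 + 4·4 + 5)/6 = 24/6 = 4
te_Task 4 = (3 + 4·7 + 17)/6 = 48/6 = 8
te_Task 5 = (1 + 4·5 + 9)/6 = 30/6 = 5
te_Task 6 = (6 + 4·7 + 20)/6 = 54/6 = 9
te_Task 7 = (9 + 4·12 + 21)/6 = 78/6 = 13
te_Task 8 = (2 + 4·5 + 20)/6 = 42/6 = 7
te_Task 9 = (13 + 4·14 + 21)/6 = 90/6 = 15

Forward pass:
ES_Task 1 = 0; EF_Task 1 = 12
ES_Task 2 = 12; EF_Task 2 = 12+2 = 14
ES_Task 3 = 12; EF_Task 3 = 12+4 = 16
ES_Task 4 = 12; EF_Task 4 = 12+8 = 20
ES_Task 5 = 12; EF_Task 5 = 12+5 = 17
ES_Task 6 = 20; EF_Task 6 = 20+9 = 29
ES_Task 7 = max(EF_Task 3=16, EF_Task 4=20) = 20; EF_Task 7 = 20+13 = 33
ES_Task 8 = max(EF_Task 1=12, EF_Task 3=16) = 16; EF_Task 8 = 16+7 = 23
ES_Task 9 = max(EF_Task 2=14, EF_Task 3=16, EF_Task 5=17, EF_Task 6=29, EF_Task 7=33, EF_Task 8=23) = 33; EF_Task 9 = 33+15 = 48
Expected project duration μ = 48 days. Critical path: Task 1 → Task 4 → Task 7 → Task 9.

48 days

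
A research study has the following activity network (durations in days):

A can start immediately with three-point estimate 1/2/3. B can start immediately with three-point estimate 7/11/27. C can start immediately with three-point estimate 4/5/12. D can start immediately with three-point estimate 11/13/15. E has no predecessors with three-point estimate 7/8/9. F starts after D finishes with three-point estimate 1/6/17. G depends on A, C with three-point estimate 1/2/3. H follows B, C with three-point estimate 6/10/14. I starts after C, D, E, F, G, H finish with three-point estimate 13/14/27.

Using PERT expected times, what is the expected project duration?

te_A = (1 + 4·2 + 3)/6 = 12/6 = 2
te_B = (7 + 4·11 + 27)/6 = 78/6 = 13
te_C = (4 + 4·5 + 12)/6 = 36/6 = 6
te_D = (11 + 4·13 + 15)/6 = 78/6 = 13
te_E = (7 + 4·8 + 9)/6 = 48/6 = 8
te_F = (1 + 4·6 + 17)/6 = 42/6 = 7
te_G = (1 + 4·2 + 3)/6 = 12/6 = 2
te_H = (6 + 4·10 + 14)/6 = 60/6 = 10
te_I = (13 + 4·14 + 27)/6 = 96/6 = 16

Forward pass:
ES_A = 0; EF_A = 2
ES_B = 0; EF_B = 13
ES_C = 0; EF_C = 6
ES_D = 0; EF_D = 13
ES_E = 0; EF_E = 8
ES_F = 13; EF_F = 13+7 = 20
ES_G = max(EF_A=2, EF_C=6) = 6; EF_G = 6+2 = 8
ES_H = max(EF_B=13, EF_C=6) = 13; EF_H = 13+10 = 23
ES_I = max(EF_C=6, EF_D=13, EF_E=8, EF_F=20, EF_G=8, EF_H=23) = 23; EF_I = 23+16 = 39
Expected project duration μ = 39 days. Critical path: B → H → I.

39 days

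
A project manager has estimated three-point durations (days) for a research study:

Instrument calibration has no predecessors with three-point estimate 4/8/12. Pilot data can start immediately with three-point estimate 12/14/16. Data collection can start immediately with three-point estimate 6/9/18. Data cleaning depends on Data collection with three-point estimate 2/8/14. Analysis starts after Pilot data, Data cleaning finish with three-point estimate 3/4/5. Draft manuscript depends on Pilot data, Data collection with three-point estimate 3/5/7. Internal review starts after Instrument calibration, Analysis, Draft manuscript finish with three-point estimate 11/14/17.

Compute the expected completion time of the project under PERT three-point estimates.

36 days

te_Instrument calibration = (4 + 4·8 + 12)/6 = 48/6 = 8
te_Pilot data = (12 + 4·14 + 16)/6 = 84/6 = 14
te_Data collection = (6 + 4·9 + 18)/6 = 60/6 = 10
te_Data cleaning = (2 + 4·8 + 14)/6 = 48/6 = 8
te_Analysis = (3 + 4·4 + 5)/6 = 24/6 = 4
te_Draft manuscript = (3 + 4·5 + 7)/6 = 30/6 = 5
te_Internal review = (11 + 4·14 + 17)/6 = 84/6 = 14

Forward pass:
ES_Instrument calibration = 0; EF_Instrument calibration = 8
ES_Pilot data = 0; EF_Pilot data = 14
ES_Data collection = 0; EF_Data collection = 10
ES_Data cleaning = 10; EF_Data cleaning = 10+8 = 18
ES_Analysis = max(EF_Pilot data=14, EF_Data cleaning=18) = 18; EF_Analysis = 18+4 = 22
ES_Draft manuscript = max(EF_Pilot data=14, EF_Data collection=10) = 14; EF_Draft manuscript = 14+5 = 19
ES_Internal review = max(EF_Instrument calibration=8, EF_Analysis=22, EF_Draft manuscript=19) = 22; EF_Internal review = 22+14 = 36
Expected project duration μ = 36 days. Critical path: Data collection → Data cleaning → Analysis → Internal review.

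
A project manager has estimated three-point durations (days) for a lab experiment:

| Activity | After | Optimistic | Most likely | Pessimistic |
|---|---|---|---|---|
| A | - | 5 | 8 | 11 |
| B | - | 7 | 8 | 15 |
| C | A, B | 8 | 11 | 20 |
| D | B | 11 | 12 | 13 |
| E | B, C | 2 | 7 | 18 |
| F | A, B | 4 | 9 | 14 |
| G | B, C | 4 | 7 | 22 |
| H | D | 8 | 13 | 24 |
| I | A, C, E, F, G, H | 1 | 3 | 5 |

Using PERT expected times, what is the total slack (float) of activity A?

te_A = (5 + 4·8 + 11)/6 = 48/6 = 8
te_B = (7 + 4·8 + 15)/6 = 54/6 = 9
te_C = (8 + 4·11 + 20)/6 = 72/6 = 12
te_D = (11 + 4·12 + 13)/6 = 72/6 = 12
te_E = (2 + 4·7 + 18)/6 = 48/6 = 8
te_F = (4 + 4·9 + 14)/6 = 54/6 = 9
te_G = (4 + 4·7 + 22)/6 = 54/6 = 9
te_H = (8 + 4·13 + 24)/6 = 84/6 = 14
te_I = (1 + 4·3 + 5)/6 = 18/6 = 3

Forward pass:
ES_A = 0; EF_A = 8
ES_B = 0; EF_B = 9
ES_C = max(EF_A=8, EF_B=9) = 9; EF_C = 9+12 = 21
ES_D = 9; EF_D = 9+12 = 21
ES_E = max(EF_B=9, EF_C=21) = 21; EF_E = 21+8 = 29
ES_F = max(EF_A=8, EF_B=9) = 9; EF_F = 9+9 = 18
ES_G = max(EF_B=9, EF_C=21) = 21; EF_G = 21+9 = 30
ES_H = 21; EF_H = 21+14 = 35
ES_I = max(EF_A=8, EF_C=21, EF_E=29, EF_F=18, EF_G=30, EF_H=35) = 35; EF_I = 35+3 = 38
Expected project duration μ = 38 days. Critical path: B → D → H → I.

Backward pass:
LF_I = 38; LS_I = 38−3 = 35
LF_H = LS_I = 35; LS_H = 35−14 = 21
LF_G = LS_I = 35; LS_G = 35−9 = 26
LF_F = LS_I = 35; LS_F = 35−9 = 26
LF_E = LS_I = 35; LS_E = 35−8 = 27
LF_D = LS_H = 21; LS_D = 21−12 = 9
LF_C = min(LS_E=27, LS_G=26, LS_I=35) = 26; LS_C = 26−12 = 14
LF_B = min(LS_C=14, LS_D=9, LS_E=27, LS_F=26, LS_G=26) = 9; LS_B = 9−9 = 0
LF_A = min(LS_C=14, LS_F=26, LS_I=35) = 14; LS_A = 14−8 = 6
Slack_A = LS_A − ES_A = 6 − 0 = 6

6 days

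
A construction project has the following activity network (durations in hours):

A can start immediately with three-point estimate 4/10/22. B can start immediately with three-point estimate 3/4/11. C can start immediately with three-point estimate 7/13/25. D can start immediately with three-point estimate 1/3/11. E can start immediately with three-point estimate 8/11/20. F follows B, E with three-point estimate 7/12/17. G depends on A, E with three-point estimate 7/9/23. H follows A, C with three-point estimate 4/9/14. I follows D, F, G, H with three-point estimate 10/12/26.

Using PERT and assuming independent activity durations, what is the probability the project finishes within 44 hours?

te_A = (4 + 4·10 + 22)/6 = 66/6 = 11; σ²_A = ((22−4)/6)² = 9.000
te_B = (3 + 4·4 + 11)/6 = 30/6 = 5; σ²_B = ((11−3)/6)² = 1.778
te_C = (7 + 4·13 + 25)/6 = 84/6 = 14; σ²_C = ((25−7)/6)² = 9.000
te_D = (1 + 4·3 + 11)/6 = 24/6 = 4; σ²_D = ((11−1)/6)² = 2.778
te_E = (8 + 4·11 + 20)/6 = 72/6 = 12; σ²_E = ((20−8)/6)² = 4.000
te_F = (7 + 4·12 + 17)/6 = 72/6 = 12; σ²_F = ((17−7)/6)² = 2.778
te_G = (7 + 4·9 + 23)/6 = 66/6 = 11; σ²_G = ((23−7)/6)² = 7.111
te_H = (4 + 4·9 + 14)/6 = 54/6 = 9; σ²_H = ((14−4)/6)² = 2.778
te_I = (10 + 4·12 + 26)/6 = 84/6 = 14; σ²_I = ((26−10)/6)² = 7.111

Forward pass:
ES_A = 0; EF_A = 11
ES_B = 0; EF_B = 5
ES_C = 0; EF_C = 14
ES_D = 0; EF_D = 4
ES_E = 0; EF_E = 12
ES_F = max(EF_B=5, EF_E=12) = 12; EF_F = 12+12 = 24
ES_G = max(EF_A=11, EF_E=12) = 12; EF_G = 12+11 = 23
ES_H = max(EF_A=11, EF_C=14) = 14; EF_H = 14+9 = 23
ES_I = max(EF_D=4, EF_F=24, EF_G=23, EF_H=23) = 24; EF_I = 24+14 = 38
Expected project duration μ = 38 hours. Critical path: E → F → I.

Variance along critical path = 4.000 + 2.778 + 7.111 = 13.889; σ = √13.889 = 3.727 hours.
Z = (44 − 38) / 3.727 = 1.610
P(T ≤ 44) = Φ(1.610) ≈ 0.946

0.946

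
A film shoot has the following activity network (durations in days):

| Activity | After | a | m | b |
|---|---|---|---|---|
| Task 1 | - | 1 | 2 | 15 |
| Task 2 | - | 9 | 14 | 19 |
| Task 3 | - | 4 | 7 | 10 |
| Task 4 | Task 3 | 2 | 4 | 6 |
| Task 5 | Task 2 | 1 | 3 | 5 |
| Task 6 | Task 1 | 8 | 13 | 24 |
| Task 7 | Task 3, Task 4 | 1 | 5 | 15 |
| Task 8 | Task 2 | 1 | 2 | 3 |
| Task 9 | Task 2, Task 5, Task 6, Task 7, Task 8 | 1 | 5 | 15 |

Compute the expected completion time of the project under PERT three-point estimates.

24 days

te_Task 1 = (1 + 4·2 + 15)/6 = 24/6 = 4
te_Task 2 = (9 + 4·14 + 19)/6 = 84/6 = 14
te_Task 3 = (4 + 4·7 + 10)/6 = 42/6 = 7
te_Task 4 = (2 + 4·4 + 6)/6 = 24/6 = 4
te_Task 5 = (1 + 4·3 + 5)/6 = 18/6 = 3
te_Task 6 = (8 + 4·13 + 24)/6 = 84/6 = 14
te_Task 7 = (1 + 4·5 + 15)/6 = 36/6 = 6
te_Task 8 = (1 + 4·2 + 3)/6 = 12/6 = 2
te_Task 9 = (1 + 4·5 + 15)/6 = 36/6 = 6

Forward pass:
ES_Task 1 = 0; EF_Task 1 = 4
ES_Task 2 = 0; EF_Task 2 = 14
ES_Task 3 = 0; EF_Task 3 = 7
ES_Task 4 = 7; EF_Task 4 = 7+4 = 11
ES_Task 5 = 14; EF_Task 5 = 14+3 = 17
ES_Task 6 = 4; EF_Task 6 = 4+14 = 18
ES_Task 7 = max(EF_Task 3=7, EF_Task 4=11) = 11; EF_Task 7 = 11+6 = 17
ES_Task 8 = 14; EF_Task 8 = 14+2 = 16
ES_Task 9 = max(EF_Task 2=14, EF_Task 5=17, EF_Task 6=18, EF_Task 7=17, EF_Task 8=16) = 18; EF_Task 9 = 18+6 = 24
Expected project duration μ = 24 days. Critical path: Task 1 → Task 6 → Task 9.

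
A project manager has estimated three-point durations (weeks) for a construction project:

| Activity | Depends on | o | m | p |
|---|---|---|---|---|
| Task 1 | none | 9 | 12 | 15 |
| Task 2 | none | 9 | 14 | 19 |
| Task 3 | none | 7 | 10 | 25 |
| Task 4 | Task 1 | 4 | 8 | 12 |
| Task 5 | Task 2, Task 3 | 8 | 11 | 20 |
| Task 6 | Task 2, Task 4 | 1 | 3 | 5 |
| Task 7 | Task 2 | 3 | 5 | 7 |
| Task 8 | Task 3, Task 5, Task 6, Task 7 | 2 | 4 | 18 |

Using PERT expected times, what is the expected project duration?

32 weeks

te_Task 1 = (9 + 4·12 + 15)/6 = 72/6 = 12
te_Task 2 = (9 + 4·14 + 19)/6 = 84/6 = 14
te_Task 3 = (7 + 4·10 + 25)/6 = 72/6 = 12
te_Task 4 = (4 + 4·8 + 12)/6 = 48/6 = 8
te_Task 5 = (8 + 4·11 + 20)/6 = 72/6 = 12
te_Task 6 = (1 + 4·3 + 5)/6 = 18/6 = 3
te_Task 7 = (3 + 4·5 + 7)/6 = 30/6 = 5
te_Task 8 = (2 + 4·4 + 18)/6 = 36/6 = 6

Forward pass:
ES_Task 1 = 0; EF_Task 1 = 12
ES_Task 2 = 0; EF_Task 2 = 14
ES_Task 3 = 0; EF_Task 3 = 12
ES_Task 4 = 12; EF_Task 4 = 12+8 = 20
ES_Task 5 = max(EF_Task 2=14, EF_Task 3=12) = 14; EF_Task 5 = 14+12 = 26
ES_Task 6 = max(EF_Task 2=14, EF_Task 4=20) = 20; EF_Task 6 = 20+3 = 23
ES_Task 7 = 14; EF_Task 7 = 14+5 = 19
ES_Task 8 = max(EF_Task 3=12, EF_Task 5=26, EF_Task 6=23, EF_Task 7=19) = 26; EF_Task 8 = 26+6 = 32
Expected project duration μ = 32 weeks. Critical path: Task 2 → Task 5 → Task 8.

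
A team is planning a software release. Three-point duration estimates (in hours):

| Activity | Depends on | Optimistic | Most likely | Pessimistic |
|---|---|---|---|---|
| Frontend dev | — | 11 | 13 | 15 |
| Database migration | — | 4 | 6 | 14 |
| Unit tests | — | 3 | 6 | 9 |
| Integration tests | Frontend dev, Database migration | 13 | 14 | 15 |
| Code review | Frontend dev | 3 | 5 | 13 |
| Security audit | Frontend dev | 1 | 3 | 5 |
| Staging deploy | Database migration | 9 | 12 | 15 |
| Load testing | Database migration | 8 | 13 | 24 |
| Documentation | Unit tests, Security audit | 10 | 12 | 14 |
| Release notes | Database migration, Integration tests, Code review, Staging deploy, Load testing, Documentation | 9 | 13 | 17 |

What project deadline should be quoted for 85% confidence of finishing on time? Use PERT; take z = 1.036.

42.8 hours

te_Frontend dev = (11 + 4·13 + 15)/6 = 78/6 = 13; σ²_Frontend dev = ((15−11)/6)² = 0.444
te_Database migration = (4 + 4·6 + 14)/6 = 42/6 = 7; σ²_Database migration = ((14−4)/6)² = 2.778
te_Unit tests = (3 + 4·6 + 9)/6 = 36/6 = 6; σ²_Unit tests = ((9−3)/6)² = 1.000
te_Integration tests = (13 + 4·14 + 15)/6 = 84/6 = 14; σ²_Integration tests = ((15−13)/6)² = 0.111
te_Code review = (3 + 4·5 + 13)/6 = 36/6 = 6; σ²_Code review = ((13−3)/6)² = 2.778
te_Security audit = (1 + 4·3 + 5)/6 = 18/6 = 3; σ²_Security audit = ((5−1)/6)² = 0.444
te_Staging deploy = (9 + 4·12 + 15)/6 = 72/6 = 12; σ²_Staging deploy = ((15−9)/6)² = 1.000
te_Load testing = (8 + 4·13 + 24)/6 = 84/6 = 14; σ²_Load testing = ((24−8)/6)² = 7.111
te_Documentation = (10 + 4·12 + 14)/6 = 72/6 = 12; σ²_Documentation = ((14−10)/6)² = 0.444
te_Release notes = (9 + 4·13 + 17)/6 = 78/6 = 13; σ²_Release notes = ((17−9)/6)² = 1.778

Forward pass:
ES_Frontend dev = 0; EF_Frontend dev = 13
ES_Database migration = 0; EF_Database migration = 7
ES_Unit tests = 0; EF_Unit tests = 6
ES_Integration tests = max(EF_Frontend dev=13, EF_Database migration=7) = 13; EF_Integration tests = 13+14 = 27
ES_Code review = 13; EF_Code review = 13+6 = 19
ES_Security audit = 13; EF_Security audit = 13+3 = 16
ES_Staging deploy = 7; EF_Staging deploy = 7+12 = 19
ES_Load testing = 7; EF_Load testing = 7+14 = 21
ES_Documentation = max(EF_Unit tests=6, EF_Security audit=16) = 16; EF_Documentation = 16+12 = 28
ES_Release notes = max(EF_Database migration=7, EF_Integration tests=27, EF_Code review=19, EF_Staging deploy=19, EF_Load testing=21, EF_Documentation=28) = 28; EF_Release notes = 28+13 = 41
Expected project duration μ = 41 hours. Critical path: Frontend dev → Security audit → Documentation → Release notes.

Variance along critical path = 0.444 + 0.444 + 0.444 + 1.778 = 3.111; σ = 1.764 hours.
D = μ + z·σ = 41 + 1.036·1.764 = 42.8 hours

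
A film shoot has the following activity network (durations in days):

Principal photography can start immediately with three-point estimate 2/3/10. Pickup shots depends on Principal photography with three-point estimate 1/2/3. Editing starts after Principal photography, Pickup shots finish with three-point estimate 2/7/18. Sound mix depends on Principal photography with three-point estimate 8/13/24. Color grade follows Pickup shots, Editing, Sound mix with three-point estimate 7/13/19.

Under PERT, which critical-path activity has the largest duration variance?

Sound mix

te_Principal photography = (2 + 4·3 + 10)/6 = 24/6 = 4; σ²_Principal photography = ((10−2)/6)² = 1.778
te_Pickup shots = (1 + 4·2 + 3)/6 = 12/6 = 2; σ²_Pickup shots = ((3−1)/6)² = 0.111
te_Editing = (2 + 4·7 + 18)/6 = 48/6 = 8; σ²_Editing = ((18−2)/6)² = 7.111
te_Sound mix = (8 + 4·13 + 24)/6 = 84/6 = 14; σ²_Sound mix = ((24−8)/6)² = 7.111
te_Color grade = (7 + 4·13 + 19)/6 = 78/6 = 13; σ²_Color grade = ((19−7)/6)² = 4.000

Forward pass:
ES_Principal photography = 0; EF_Principal photography = 4
ES_Pickup shots = 4; EF_Pickup shots = 4+2 = 6
ES_Editing = max(EF_Principal photography=4, EF_Pickup shots=6) = 6; EF_Editing = 6+8 = 14
ES_Sound mix = 4; EF_Sound mix = 4+14 = 18
ES_Color grade = max(EF_Pickup shots=6, EF_Editing=14, EF_Sound mix=18) = 18; EF_Color grade = 18+13 = 31
Expected project duration μ = 31 days. Critical path: Principal photography → Sound mix → Color grade.

Variances on critical path: σ²_Principal photography=1.778, σ²_Sound mix=7.111, σ²_Color grade=4.000.
Largest is σ²_Sound mix = 7.111.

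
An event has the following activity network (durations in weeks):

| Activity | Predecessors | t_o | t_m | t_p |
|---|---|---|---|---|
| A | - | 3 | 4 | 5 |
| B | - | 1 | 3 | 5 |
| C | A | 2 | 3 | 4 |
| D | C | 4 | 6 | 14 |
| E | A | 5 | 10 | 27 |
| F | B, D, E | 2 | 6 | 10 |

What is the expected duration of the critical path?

te_A = (3 + 4·4 + 5)/6 = 24/6 = 4
te_B = (1 + 4·3 + 5)/6 = 18/6 = 3
te_C = (2 + 4·3 + 4)/6 = 18/6 = 3
te_D = (4 + 4·6 + 14)/6 = 42/6 = 7
te_E = (5 + 4·10 + 27)/6 = 72/6 = 12
te_F = (2 + 4·6 + 10)/6 = 36/6 = 6

Forward pass:
ES_A = 0; EF_A = 4
ES_B = 0; EF_B = 3
ES_C = 4; EF_C = 4+3 = 7
ES_D = 7; EF_D = 7+7 = 14
ES_E = 4; EF_E = 4+12 = 16
ES_F = max(EF_B=3, EF_D=14, EF_E=16) = 16; EF_F = 16+6 = 22
Expected project duration μ = 22 weeks. Critical path: A → E → F.

22 weeks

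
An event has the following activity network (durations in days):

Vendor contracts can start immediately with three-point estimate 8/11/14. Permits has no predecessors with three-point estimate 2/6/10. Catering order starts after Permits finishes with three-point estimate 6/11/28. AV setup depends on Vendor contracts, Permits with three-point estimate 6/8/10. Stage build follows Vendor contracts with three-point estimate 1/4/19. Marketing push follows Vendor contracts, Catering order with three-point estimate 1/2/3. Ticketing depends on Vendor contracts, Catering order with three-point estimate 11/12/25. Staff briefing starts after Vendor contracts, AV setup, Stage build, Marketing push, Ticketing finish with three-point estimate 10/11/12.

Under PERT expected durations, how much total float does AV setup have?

14 days

te_Vendor contracts = (8 + 4·11 + 14)/6 = 66/6 = 11
te_Permits = (2 + 4·6 + 10)/6 = 36/6 = 6
te_Catering order = (6 + 4·11 + 28)/6 = 78/6 = 13
te_AV setup = (6 + 4·8 + 10)/6 = 48/6 = 8
te_Stage build = (1 + 4·4 + 19)/6 = 36/6 = 6
te_Marketing push = (1 + 4·2 + 3)/6 = 12/6 = 2
te_Ticketing = (11 + 4·12 + 25)/6 = 84/6 = 14
te_Staff briefing = (10 + 4·11 + 12)/6 = 66/6 = 11

Forward pass:
ES_Vendor contracts = 0; EF_Vendor contracts = 11
ES_Permits = 0; EF_Permits = 6
ES_Catering order = 6; EF_Catering order = 6+13 = 19
ES_AV setup = max(EF_Vendor contracts=11, EF_Permits=6) = 11; EF_AV setup = 11+8 = 19
ES_Stage build = 11; EF_Stage build = 11+6 = 17
ES_Marketing push = max(EF_Vendor contracts=11, EF_Catering order=19) = 19; EF_Marketing push = 19+2 = 21
ES_Ticketing = max(EF_Vendor contracts=11, EF_Catering order=19) = 19; EF_Ticketing = 19+14 = 33
ES_Staff briefing = max(EF_Vendor contracts=11, EF_AV setup=19, EF_Stage build=17, EF_Marketing push=21, EF_Ticketing=33) = 33; EF_Staff briefing = 33+11 = 44
Expected project duration μ = 44 days. Critical path: Permits → Catering order → Ticketing → Staff briefing.

Backward pass:
LF_Staff briefing = 44; LS_Staff briefing = 44−11 = 33
LF_Ticketing = LS_Staff briefing = 33; LS_Ticketing = 33−14 = 19
LF_Marketing push = LS_Staff briefing = 33; LS_Marketing push = 33−2 = 31
LF_Stage build = LS_Staff briefing = 33; LS_Stage build = 33−6 = 27
LF_AV setup = LS_Staff briefing = 33; LS_AV setup = 33−8 = 25
LF_Catering order = min(LS_Marketing push=31, LS_Ticketing=19) = 19; LS_Catering order = 19−13 = 6
LF_Permits = min(LS_Catering order=6, LS_AV setup=25) = 6; LS_Permits = 6−6 = 0
LF_Vendor contracts = min(LS_AV setup=25, LS_Stage build=27, LS_Marketing push=31, LS_Ticketing=19, LS_Staff briefing=33) = 19; LS_Vendor contracts = 19−11 = 8
Slack_AV setup = LS_AV setup − ES_AV setup = 25 − 11 = 14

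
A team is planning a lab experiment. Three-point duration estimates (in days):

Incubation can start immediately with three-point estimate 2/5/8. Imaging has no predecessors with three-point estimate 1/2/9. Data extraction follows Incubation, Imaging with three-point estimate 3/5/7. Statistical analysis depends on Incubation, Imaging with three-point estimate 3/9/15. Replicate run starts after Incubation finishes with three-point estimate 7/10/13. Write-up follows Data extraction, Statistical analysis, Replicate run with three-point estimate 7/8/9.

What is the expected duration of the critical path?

te_Incubation = (2 + 4·5 + 8)/6 = 30/6 = 5
te_Imaging = (1 + 4·2 + 9)/6 = 18/6 = 3
te_Data extraction = (3 + 4·5 + 7)/6 = 30/6 = 5
te_Statistical analysis = (3 + 4·9 + 15)/6 = 54/6 = 9
te_Replicate run = (7 + 4·10 + 13)/6 = 60/6 = 10
te_Write-up = (7 + 4·8 + 9)/6 = 48/6 = 8

Forward pass:
ES_Incubation = 0; EF_Incubation = 5
ES_Imaging = 0; EF_Imaging = 3
ES_Data extraction = max(EF_Incubation=5, EF_Imaging=3) = 5; EF_Data extraction = 5+5 = 10
ES_Statistical analysis = max(EF_Incubation=5, EF_Imaging=3) = 5; EF_Statistical analysis = 5+9 = 14
ES_Replicate run = 5; EF_Replicate run = 5+10 = 15
ES_Write-up = max(EF_Data extraction=10, EF_Statistical analysis=14, EF_Replicate run=15) = 15; EF_Write-up = 15+8 = 23
Expected project duration μ = 23 days. Critical path: Incubation → Replicate run → Write-up.

23 days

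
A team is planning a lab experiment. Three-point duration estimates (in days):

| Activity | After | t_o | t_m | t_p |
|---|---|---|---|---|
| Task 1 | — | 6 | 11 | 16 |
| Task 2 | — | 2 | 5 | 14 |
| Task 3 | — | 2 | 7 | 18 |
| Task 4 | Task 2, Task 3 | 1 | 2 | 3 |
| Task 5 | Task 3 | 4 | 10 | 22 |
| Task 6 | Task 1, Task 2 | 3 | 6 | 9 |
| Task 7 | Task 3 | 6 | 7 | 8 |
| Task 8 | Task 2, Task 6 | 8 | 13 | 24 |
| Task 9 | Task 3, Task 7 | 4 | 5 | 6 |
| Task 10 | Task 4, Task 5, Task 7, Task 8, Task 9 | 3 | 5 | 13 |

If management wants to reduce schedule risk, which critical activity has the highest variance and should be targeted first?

Task 8

te_Task 1 = (6 + 4·11 + 16)/6 = 66/6 = 11; σ²_Task 1 = ((16−6)/6)² = 2.778
te_Task 2 = (2 + 4·5 + 14)/6 = 36/6 = 6; σ²_Task 2 = ((14−2)/6)² = 4.000
te_Task 3 = (2 + 4·7 + 18)/6 = 48/6 = 8; σ²_Task 3 = ((18−2)/6)² = 7.111
te_Task 4 = (1 + 4·2 + 3)/6 = 12/6 = 2; σ²_Task 4 = ((3−1)/6)² = 0.111
te_Task 5 = (4 + 4·10 + 22)/6 = 66/6 = 11; σ²_Task 5 = ((22−4)/6)² = 9.000
te_Task 6 = (3 + 4·6 + 9)/6 = 36/6 = 6; σ²_Task 6 = ((9−3)/6)² = 1.000
te_Task 7 = (6 + 4·7 + 8)/6 = 42/6 = 7; σ²_Task 7 = ((8−6)/6)² = 0.111
te_Task 8 = (8 + 4·13 + 24)/6 = 84/6 = 14; σ²_Task 8 = ((24−8)/6)² = 7.111
te_Task 9 = (4 + 4·5 + 6)/6 = 30/6 = 5; σ²_Task 9 = ((6−4)/6)² = 0.111
te_Task 10 = (3 + 4·5 + 13)/6 = 36/6 = 6; σ²_Task 10 = ((13−3)/6)² = 2.778

Forward pass:
ES_Task 1 = 0; EF_Task 1 = 11
ES_Task 2 = 0; EF_Task 2 = 6
ES_Task 3 = 0; EF_Task 3 = 8
ES_Task 4 = max(EF_Task 2=6, EF_Task 3=8) = 8; EF_Task 4 = 8+2 = 10
ES_Task 5 = 8; EF_Task 5 = 8+11 = 19
ES_Task 6 = max(EF_Task 1=11, EF_Task 2=6) = 11; EF_Task 6 = 11+6 = 17
ES_Task 7 = 8; EF_Task 7 = 8+7 = 15
ES_Task 8 = max(EF_Task 2=6, EF_Task 6=17) = 17; EF_Task 8 = 17+14 = 31
ES_Task 9 = max(EF_Task 3=8, EF_Task 7=15) = 15; EF_Task 9 = 15+5 = 20
ES_Task 10 = max(EF_Task 4=10, EF_Task 5=19, EF_Task 7=15, EF_Task 8=31, EF_Task 9=20) = 31; EF_Task 10 = 31+6 = 37
Expected project duration μ = 37 days. Critical path: Task 1 → Task 6 → Task 8 → Task 10.

Variances on critical path: σ²_Task 1=2.778, σ²_Task 6=1.000, σ²_Task 8=7.111, σ²_Task 10=2.778.
Largest is σ²_Task 8 = 7.111.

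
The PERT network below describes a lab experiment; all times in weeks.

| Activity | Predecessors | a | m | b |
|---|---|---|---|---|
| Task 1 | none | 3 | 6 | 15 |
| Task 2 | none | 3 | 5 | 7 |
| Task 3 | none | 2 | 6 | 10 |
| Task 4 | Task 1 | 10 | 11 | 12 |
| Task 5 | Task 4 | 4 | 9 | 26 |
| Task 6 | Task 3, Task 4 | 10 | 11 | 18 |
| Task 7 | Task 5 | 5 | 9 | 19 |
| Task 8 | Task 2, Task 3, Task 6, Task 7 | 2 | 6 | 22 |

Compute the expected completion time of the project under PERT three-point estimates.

te_Task 1 = (3 + 4·6 + 15)/6 = 42/6 = 7
te_Task 2 = (3 + 4·5 + 7)/6 = 30/6 = 5
te_Task 3 = (2 + 4·6 + 10)/6 = 36/6 = 6
te_Task 4 = (10 + 4·11 + 12)/6 = 66/6 = 11
te_Task 5 = (4 + 4·9 + 26)/6 = 66/6 = 11
te_Task 6 = (10 + 4·11 + 18)/6 = 72/6 = 12
te_Task 7 = (5 + 4·9 + 19)/6 = 60/6 = 10
te_Task 8 = (2 + 4·6 + 22)/6 = 48/6 = 8

Forward pass:
ES_Task 1 = 0; EF_Task 1 = 7
ES_Task 2 = 0; EF_Task 2 = 5
ES_Task 3 = 0; EF_Task 3 = 6
ES_Task 4 = 7; EF_Task 4 = 7+11 = 18
ES_Task 5 = 18; EF_Task 5 = 18+11 = 29
ES_Task 6 = max(EF_Task 3=6, EF_Task 4=18) = 18; EF_Task 6 = 18+12 = 30
ES_Task 7 = 29; EF_Task 7 = 29+10 = 39
ES_Task 8 = max(EF_Task 2=5, EF_Task 3=6, EF_Task 6=30, EF_Task 7=39) = 39; EF_Task 8 = 39+8 = 47
Expected project duration μ = 47 weeks. Critical path: Task 1 → Task 4 → Task 5 → Task 7 → Task 8.

47 weeks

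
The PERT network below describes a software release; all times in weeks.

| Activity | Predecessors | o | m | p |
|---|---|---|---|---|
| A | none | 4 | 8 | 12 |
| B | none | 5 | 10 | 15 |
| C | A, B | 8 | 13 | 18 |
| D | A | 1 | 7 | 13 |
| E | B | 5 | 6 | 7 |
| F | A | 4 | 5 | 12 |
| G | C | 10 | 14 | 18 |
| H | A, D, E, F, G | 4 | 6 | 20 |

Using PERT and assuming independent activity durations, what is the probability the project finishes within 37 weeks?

0.018

te_A = (4 + 4·8 + 12)/6 = 48/6 = 8; σ²_A = ((12−4)/6)² = 1.778
te_B = (5 + 4·10 + 15)/6 = 60/6 = 10; σ²_B = ((15−5)/6)² = 2.778
te_C = (8 + 4·13 + 18)/6 = 78/6 = 13; σ²_C = ((18−8)/6)² = 2.778
te_D = (1 + 4·7 + 13)/6 = 42/6 = 7; σ²_D = ((13−1)/6)² = 4.000
te_E = (5 + 4·6 + 7)/6 = 36/6 = 6; σ²_E = ((7−5)/6)² = 0.111
te_F = (4 + 4·5 + 12)/6 = 36/6 = 6; σ²_F = ((12−4)/6)² = 1.778
te_G = (10 + 4·14 + 18)/6 = 84/6 = 14; σ²_G = ((18−10)/6)² = 1.778
te_H = (4 + 4·6 + 20)/6 = 48/6 = 8; σ²_H = ((20−4)/6)² = 7.111

Forward pass:
ES_A = 0; EF_A = 8
ES_B = 0; EF_B = 10
ES_C = max(EF_A=8, EF_B=10) = 10; EF_C = 10+13 = 23
ES_D = 8; EF_D = 8+7 = 15
ES_E = 10; EF_E = 10+6 = 16
ES_F = 8; EF_F = 8+6 = 14
ES_G = 23; EF_G = 23+14 = 37
ES_H = max(EF_A=8, EF_D=15, EF_E=16, EF_F=14, EF_G=37) = 37; EF_H = 37+8 = 45
Expected project duration μ = 45 weeks. Critical path: B → C → G → H.

Variance along critical path = 2.778 + 2.778 + 1.778 + 7.111 = 14.444; σ = √14.444 = 3.801 weeks.
Z = (37 − 45) / 3.801 = -2.105
P(T ≤ 37) = Φ(-2.105) ≈ 0.018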